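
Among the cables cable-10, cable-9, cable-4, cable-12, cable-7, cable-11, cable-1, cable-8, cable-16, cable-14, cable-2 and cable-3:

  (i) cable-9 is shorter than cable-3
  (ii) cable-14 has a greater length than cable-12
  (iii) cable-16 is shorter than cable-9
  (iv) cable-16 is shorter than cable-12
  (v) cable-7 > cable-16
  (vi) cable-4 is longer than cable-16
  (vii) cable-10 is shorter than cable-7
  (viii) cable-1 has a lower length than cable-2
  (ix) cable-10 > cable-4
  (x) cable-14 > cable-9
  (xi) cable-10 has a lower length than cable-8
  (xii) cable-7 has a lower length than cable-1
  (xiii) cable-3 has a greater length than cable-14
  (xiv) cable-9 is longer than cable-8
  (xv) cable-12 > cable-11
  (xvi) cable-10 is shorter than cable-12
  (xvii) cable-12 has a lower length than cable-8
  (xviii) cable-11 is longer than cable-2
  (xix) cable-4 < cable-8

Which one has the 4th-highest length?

The consecutive relations fix a unique order: cable-16 < cable-4 < cable-10 < cable-7 < cable-1 < cable-2 < cable-11 < cable-12 < cable-8 < cable-9 < cable-14 < cable-3.
Counting 4 from the largest end gives cable-8.

cable-8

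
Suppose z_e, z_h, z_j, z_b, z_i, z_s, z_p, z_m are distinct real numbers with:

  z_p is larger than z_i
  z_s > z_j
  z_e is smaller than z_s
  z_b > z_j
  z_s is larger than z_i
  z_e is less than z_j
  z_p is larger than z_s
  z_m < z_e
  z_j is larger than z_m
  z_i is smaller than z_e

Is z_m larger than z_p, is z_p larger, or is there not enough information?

z_p

z_m < z_e and z_e < z_j give z_m < z_j.
With z_j < z_s: z_m < z_e < z_j < z_s.
Then z_s < z_p extends the chain to z_p.
So z_p is larger.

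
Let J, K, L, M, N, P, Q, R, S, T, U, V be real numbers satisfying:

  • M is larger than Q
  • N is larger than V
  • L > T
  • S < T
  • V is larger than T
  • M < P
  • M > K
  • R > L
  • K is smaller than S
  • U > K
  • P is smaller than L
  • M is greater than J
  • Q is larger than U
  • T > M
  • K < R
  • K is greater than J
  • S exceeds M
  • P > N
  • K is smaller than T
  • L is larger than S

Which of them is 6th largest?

T

Piecing the relations together gives one ordering: J < K < U < Q < M < S < T < V < N < P < L < R.
The 6th largest is T.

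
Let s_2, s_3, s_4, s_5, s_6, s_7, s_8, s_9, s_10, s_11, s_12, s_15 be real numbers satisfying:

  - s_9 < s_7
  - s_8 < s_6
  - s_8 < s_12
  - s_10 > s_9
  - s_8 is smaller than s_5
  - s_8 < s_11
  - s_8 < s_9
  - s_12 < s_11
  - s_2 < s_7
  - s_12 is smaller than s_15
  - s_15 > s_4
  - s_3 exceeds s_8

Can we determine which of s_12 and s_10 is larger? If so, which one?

Following every chain through s_12: above s_12 we get s_11, s_15; below s_12 we get s_8.
s_10 is not reached, and no chain runs the other way from s_10 to s_12.
So the given relations leave the order of s_12 and s_10 undetermined.

undetermined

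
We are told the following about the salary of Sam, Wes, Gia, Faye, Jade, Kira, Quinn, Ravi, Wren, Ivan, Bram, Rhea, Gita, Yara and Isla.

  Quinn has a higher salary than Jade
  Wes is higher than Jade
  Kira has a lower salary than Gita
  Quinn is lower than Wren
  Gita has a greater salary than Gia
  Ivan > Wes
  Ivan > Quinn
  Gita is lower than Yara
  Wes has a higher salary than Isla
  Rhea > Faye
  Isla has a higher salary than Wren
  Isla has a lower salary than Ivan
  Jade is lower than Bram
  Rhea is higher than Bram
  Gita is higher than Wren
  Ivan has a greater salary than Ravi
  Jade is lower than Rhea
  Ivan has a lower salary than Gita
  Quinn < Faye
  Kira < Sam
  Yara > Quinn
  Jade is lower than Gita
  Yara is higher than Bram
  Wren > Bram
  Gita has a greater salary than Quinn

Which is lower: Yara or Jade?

Jade

Jade < Bram < Wren < Isla < Wes < Ivan < Gita < Yara, by transitivity through Bram, Wren, Isla, Wes, Ivan, Gita.
So Jade < Yara; Jade is the lower of the two.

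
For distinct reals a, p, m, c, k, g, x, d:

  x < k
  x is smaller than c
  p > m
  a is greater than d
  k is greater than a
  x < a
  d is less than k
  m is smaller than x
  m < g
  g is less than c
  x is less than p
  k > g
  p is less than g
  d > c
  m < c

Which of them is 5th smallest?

c

Piecing the relations together gives one ordering: m < x < p < g < c < d < a < k.
Counting 5 from the smallest end gives c.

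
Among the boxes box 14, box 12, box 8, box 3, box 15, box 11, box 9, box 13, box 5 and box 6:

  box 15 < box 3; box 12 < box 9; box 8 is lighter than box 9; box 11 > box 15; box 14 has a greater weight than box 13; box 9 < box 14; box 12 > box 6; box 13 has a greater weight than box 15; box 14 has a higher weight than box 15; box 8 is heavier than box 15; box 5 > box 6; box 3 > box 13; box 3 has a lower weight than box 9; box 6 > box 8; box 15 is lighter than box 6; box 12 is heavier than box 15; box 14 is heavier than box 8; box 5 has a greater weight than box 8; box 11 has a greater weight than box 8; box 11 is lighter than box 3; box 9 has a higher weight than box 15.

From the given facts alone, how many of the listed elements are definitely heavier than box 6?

Directly above box 6: box 12, box 5.
One step further: box 9 (3 so far).
One step further: box 14 (4 so far).
No other element is forced above box 6 by the given relations, so the count is 4.

4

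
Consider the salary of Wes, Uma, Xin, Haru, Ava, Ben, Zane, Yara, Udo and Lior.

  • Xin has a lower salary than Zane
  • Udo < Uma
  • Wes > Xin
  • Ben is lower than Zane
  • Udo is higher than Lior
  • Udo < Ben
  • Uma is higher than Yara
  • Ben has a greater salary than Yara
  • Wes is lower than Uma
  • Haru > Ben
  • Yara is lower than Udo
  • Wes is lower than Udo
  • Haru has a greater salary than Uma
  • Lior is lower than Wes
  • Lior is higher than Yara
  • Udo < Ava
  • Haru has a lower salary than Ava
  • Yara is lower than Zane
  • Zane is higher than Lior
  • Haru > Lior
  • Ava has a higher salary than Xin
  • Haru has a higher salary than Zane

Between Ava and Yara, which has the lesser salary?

The relevant relations are Yara < Lior; Lior < Wes; Wes < Udo; Udo < Ben; Ben < Zane; Zane < Haru; Haru < Ava.
Together: Yara < Lior < Wes < Udo < Ben < Zane < Haru < Ava.
So Yara < Ava; Yara is the lower of the two.

Yara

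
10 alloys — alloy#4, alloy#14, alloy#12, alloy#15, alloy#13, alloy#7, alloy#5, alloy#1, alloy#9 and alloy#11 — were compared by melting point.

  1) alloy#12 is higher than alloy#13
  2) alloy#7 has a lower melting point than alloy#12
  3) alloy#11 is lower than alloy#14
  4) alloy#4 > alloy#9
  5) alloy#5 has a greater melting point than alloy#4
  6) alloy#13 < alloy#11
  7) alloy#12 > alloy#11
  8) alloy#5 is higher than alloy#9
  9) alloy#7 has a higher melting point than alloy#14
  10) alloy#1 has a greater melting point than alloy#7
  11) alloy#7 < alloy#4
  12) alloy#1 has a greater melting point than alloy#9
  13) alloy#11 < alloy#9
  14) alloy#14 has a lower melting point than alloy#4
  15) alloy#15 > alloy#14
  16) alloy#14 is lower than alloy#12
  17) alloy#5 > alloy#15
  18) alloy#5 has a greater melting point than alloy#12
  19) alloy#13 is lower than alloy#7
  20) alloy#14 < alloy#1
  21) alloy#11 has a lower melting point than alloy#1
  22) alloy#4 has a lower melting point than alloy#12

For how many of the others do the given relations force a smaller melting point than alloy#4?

From alloy#4 the given relations immediately reach alloy#14, alloy#7, alloy#9.
From those, alloy#13, alloy#11 — 5 in total.
No other element is forced below alloy#4 by the given relations, so the count is 5.

5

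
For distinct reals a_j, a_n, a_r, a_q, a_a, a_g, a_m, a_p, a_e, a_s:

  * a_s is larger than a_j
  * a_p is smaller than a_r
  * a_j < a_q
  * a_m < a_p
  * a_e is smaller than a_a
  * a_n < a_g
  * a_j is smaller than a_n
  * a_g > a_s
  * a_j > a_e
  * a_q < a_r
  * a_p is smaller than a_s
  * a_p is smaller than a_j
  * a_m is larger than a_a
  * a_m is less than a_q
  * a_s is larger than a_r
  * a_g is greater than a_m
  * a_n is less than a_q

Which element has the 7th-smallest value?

a_q

Chaining the given pairs: a_e < a_a < a_m < a_p < a_j < a_n < a_q < a_r < a_s < a_g.
Counting 7 from the smallest end gives a_q.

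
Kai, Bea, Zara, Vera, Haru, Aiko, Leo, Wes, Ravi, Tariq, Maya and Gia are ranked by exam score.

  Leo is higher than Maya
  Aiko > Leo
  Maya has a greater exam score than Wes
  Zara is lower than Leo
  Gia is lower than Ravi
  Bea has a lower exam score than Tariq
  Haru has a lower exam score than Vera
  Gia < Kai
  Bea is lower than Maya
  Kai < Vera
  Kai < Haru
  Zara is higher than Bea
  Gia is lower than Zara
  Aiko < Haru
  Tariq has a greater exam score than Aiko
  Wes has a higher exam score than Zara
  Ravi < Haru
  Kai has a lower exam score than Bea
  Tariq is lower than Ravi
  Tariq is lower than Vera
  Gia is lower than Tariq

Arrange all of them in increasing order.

Each adjacent pair is fixed by a given relation: Gia < Kai; Kai < Bea; Bea < Zara; Zara < Wes; Wes < Maya; Maya < Leo; Leo < Aiko; Aiko < Tariq; Tariq < Ravi; Ravi < Haru; Haru < Vera. Chaining them end to end gives the full order.

Gia < Kai < Bea < Zara < Wes < Maya < Leo < Aiko < Tariq < Ravi < Haru < Vera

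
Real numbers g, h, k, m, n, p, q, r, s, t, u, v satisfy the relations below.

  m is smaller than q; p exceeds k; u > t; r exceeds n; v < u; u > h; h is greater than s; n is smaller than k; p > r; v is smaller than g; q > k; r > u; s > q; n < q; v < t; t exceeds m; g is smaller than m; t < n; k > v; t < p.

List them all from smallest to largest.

Nothing is placed below v, so it is least; from there v < g; g < m; m < t; t < n; n < k; k < q; q < s; s < h; h < u; u < r; r < p, each given directly.

v < g < m < t < n < k < q < s < h < u < r < p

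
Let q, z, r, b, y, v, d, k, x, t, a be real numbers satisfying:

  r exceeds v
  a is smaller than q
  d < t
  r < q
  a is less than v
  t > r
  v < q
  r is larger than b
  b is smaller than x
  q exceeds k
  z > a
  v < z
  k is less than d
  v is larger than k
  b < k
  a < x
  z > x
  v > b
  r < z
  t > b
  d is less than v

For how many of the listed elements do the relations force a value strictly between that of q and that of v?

Chaining upward from v reaches: r, z, t.
Chaining downward from q reaches: b, a, k, d, r.
Strictly between v and q are those in both lists: r — 1 element.

1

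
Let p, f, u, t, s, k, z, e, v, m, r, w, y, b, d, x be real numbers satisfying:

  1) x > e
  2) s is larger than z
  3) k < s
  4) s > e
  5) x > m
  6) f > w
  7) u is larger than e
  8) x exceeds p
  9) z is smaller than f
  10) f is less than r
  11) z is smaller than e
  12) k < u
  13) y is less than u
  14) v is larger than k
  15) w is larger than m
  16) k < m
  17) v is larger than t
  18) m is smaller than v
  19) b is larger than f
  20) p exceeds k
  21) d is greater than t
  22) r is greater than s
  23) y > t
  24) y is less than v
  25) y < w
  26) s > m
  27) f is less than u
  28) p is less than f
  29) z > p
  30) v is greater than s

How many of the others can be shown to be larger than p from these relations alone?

9

Directly above p: z, x, f.
One step further: e, s, b, r, u (8 so far).
One step further: v (9 so far).
No other element is forced above p by the given relations, so the count is 9.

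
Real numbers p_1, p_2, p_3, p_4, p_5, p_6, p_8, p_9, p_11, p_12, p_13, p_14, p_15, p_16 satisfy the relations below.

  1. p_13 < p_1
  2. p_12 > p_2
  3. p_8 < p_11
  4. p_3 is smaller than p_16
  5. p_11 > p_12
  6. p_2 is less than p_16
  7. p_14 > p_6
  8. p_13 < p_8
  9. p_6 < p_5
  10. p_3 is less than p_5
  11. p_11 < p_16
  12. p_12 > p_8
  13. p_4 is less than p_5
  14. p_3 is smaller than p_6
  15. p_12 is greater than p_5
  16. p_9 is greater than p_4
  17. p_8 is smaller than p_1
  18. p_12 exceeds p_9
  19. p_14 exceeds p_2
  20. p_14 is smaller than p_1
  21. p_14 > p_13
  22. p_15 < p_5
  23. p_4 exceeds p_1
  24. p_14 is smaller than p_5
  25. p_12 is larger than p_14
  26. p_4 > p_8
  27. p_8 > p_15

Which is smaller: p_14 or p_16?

p_14 < p_1 and p_1 < p_4 give p_14 < p_4.
With p_4 < p_5: p_14 < p_1 < p_4 < p_5.
Then p_5 < p_12 extends the chain to p_12.
With p_12 < p_11: p_14 < p_1 < p_4 < p_5 < p_12 < p_11.
With p_11 < p_16: p_14 < p_1 < p_4 < p_5 < p_12 < p_11 < p_16.
So p_14 < p_16; p_14 is the smaller of the two.

p_14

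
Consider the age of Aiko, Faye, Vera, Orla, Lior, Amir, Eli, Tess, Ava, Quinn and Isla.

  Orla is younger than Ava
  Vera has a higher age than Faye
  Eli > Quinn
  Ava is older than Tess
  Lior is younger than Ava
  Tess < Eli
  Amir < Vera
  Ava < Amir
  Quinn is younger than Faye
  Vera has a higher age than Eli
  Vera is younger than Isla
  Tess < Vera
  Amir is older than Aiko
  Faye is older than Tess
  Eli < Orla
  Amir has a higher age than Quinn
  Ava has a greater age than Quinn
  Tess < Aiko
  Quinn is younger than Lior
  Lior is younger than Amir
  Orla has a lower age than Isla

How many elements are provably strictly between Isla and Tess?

7

Chaining upward from Tess reaches: Faye, Eli, Orla, Ava, Aiko, Amir, Vera.
Chaining downward from Isla reaches: Quinn, Faye, Lior, Eli, Orla, Ava, Aiko, Amir, Vera.
Strictly between Tess and Isla are those in both lists: Faye, Eli, Orla, Ava, Aiko, Amir, Vera — 7 elements.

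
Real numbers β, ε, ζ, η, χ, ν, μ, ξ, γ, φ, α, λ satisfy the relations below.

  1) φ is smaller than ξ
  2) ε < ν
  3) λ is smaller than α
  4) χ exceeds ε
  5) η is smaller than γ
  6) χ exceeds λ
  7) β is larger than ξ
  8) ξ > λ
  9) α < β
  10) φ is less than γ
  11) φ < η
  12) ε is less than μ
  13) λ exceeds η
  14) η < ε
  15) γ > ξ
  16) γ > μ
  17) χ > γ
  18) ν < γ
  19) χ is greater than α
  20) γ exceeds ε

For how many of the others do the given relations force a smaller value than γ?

From γ the given relations immediately reach φ, η, ε, ν, μ, ξ.
From those, λ — 7 in total.
No other element is forced below γ by the given relations, so the count is 7.

7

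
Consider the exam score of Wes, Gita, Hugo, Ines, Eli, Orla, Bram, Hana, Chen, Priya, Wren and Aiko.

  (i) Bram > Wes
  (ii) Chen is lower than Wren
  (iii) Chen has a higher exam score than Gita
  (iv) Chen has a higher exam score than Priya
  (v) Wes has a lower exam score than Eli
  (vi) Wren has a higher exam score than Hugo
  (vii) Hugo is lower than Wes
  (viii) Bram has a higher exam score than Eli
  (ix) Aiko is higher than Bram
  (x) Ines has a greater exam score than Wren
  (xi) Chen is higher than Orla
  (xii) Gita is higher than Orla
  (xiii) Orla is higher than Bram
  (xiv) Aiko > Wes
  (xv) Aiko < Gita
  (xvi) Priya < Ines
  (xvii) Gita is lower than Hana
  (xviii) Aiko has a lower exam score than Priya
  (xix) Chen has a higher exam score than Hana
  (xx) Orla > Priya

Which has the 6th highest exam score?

The consecutive relations fix a unique order: Hugo < Wes < Eli < Bram < Aiko < Priya < Orla < Gita < Hana < Chen < Wren < Ines.
The 6th largest is Orla.

Orla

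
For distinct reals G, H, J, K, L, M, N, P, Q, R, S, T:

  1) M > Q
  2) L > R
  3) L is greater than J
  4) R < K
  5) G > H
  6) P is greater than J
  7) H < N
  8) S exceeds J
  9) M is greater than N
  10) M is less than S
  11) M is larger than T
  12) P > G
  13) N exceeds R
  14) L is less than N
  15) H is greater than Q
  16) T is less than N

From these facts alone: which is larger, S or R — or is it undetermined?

S

R < L < N < M < S, by transitivity through L, N, M.
So S is larger.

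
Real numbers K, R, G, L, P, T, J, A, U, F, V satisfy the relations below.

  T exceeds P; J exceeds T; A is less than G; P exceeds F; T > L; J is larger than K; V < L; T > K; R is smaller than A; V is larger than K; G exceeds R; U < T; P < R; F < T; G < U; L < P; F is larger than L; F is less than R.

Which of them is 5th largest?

The consecutive relations fix a unique order: K < V < L < F < P < R < A < G < U < T < J.
Counting 5 from the largest end gives A.

A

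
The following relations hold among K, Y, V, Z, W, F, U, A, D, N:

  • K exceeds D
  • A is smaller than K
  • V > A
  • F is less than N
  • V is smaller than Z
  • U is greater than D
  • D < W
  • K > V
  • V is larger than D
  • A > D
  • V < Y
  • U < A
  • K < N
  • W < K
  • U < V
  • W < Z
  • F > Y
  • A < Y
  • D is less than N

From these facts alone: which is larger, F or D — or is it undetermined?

D < U and U < A give D < A.
With A < Y: D < U < A < Y.
With Y < F: D < U < A < Y < F.
So F is larger.

F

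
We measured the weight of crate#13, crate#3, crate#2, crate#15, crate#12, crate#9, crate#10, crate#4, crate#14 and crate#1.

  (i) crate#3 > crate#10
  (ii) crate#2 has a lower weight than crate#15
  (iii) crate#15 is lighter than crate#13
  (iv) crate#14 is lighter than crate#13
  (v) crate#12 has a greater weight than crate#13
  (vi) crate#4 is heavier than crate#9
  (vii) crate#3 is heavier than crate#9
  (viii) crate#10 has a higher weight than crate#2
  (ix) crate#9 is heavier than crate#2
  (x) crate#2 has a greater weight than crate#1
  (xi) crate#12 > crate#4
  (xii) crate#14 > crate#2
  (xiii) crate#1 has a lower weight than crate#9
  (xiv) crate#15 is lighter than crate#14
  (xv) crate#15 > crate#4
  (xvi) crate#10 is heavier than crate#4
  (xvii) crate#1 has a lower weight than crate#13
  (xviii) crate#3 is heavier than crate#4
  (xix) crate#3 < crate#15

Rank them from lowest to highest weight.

The consecutive links are each given: crate#1 < crate#2; crate#2 < crate#9; crate#9 < crate#4; crate#4 < crate#10; crate#10 < crate#3; crate#3 < crate#15; crate#15 < crate#14; crate#14 < crate#13; crate#13 < crate#12.

crate#1 < crate#2 < crate#9 < crate#4 < crate#10 < crate#3 < crate#15 < crate#14 < crate#13 < crate#12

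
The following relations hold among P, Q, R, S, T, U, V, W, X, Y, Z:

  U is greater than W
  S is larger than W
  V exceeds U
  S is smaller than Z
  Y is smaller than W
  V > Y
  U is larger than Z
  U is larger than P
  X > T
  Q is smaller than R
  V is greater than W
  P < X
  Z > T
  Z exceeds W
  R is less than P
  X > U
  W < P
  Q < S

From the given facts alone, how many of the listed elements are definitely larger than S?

From S the given relations immediately reach Z.
From those, U — 2 in total.
From those, X, V — 4 in total.
No other element is forced above S by the given relations, so the count is 4.

4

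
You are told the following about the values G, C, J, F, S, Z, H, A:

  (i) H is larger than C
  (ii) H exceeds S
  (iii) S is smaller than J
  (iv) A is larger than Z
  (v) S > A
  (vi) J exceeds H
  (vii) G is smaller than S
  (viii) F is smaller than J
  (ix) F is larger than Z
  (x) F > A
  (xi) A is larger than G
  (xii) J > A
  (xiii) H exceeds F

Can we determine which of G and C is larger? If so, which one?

Following every chain through C: above C we get H, J.
G is not reached, and no chain runs the other way from G to C.
So the given relations leave the order of C and G undetermined.

undetermined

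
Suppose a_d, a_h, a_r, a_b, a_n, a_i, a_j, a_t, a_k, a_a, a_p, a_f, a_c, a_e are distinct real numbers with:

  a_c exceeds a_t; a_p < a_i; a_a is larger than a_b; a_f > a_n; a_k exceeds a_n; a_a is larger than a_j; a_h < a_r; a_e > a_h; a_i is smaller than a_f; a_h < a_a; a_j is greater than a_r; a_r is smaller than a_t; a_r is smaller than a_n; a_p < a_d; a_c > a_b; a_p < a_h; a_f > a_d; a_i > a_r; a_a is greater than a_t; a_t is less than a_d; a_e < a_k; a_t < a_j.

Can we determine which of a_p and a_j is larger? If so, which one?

a_p < a_h < a_r < a_t < a_j, by transitivity through a_h, a_r, a_t.
So a_j is larger.

a_j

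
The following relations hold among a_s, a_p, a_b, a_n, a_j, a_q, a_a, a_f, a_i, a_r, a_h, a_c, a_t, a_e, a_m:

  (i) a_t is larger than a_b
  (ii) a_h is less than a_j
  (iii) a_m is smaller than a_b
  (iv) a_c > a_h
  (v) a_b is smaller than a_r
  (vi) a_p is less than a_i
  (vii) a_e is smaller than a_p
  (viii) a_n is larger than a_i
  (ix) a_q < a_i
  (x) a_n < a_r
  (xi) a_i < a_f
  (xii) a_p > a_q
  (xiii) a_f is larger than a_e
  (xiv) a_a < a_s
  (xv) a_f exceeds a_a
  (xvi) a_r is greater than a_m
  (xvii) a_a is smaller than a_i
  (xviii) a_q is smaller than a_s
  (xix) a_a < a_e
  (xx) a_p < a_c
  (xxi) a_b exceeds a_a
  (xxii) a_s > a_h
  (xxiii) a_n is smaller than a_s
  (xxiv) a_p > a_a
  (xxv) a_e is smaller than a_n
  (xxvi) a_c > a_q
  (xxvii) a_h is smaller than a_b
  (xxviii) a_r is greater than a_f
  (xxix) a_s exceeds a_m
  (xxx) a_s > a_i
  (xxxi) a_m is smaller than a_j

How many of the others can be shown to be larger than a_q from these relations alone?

From a_q the given relations immediately reach a_p, a_i, a_c, a_s.
From those, a_n, a_f — 6 in total.
From those, a_r — 7 in total.
No other element is forced above a_q by the given relations, so the count is 7.

7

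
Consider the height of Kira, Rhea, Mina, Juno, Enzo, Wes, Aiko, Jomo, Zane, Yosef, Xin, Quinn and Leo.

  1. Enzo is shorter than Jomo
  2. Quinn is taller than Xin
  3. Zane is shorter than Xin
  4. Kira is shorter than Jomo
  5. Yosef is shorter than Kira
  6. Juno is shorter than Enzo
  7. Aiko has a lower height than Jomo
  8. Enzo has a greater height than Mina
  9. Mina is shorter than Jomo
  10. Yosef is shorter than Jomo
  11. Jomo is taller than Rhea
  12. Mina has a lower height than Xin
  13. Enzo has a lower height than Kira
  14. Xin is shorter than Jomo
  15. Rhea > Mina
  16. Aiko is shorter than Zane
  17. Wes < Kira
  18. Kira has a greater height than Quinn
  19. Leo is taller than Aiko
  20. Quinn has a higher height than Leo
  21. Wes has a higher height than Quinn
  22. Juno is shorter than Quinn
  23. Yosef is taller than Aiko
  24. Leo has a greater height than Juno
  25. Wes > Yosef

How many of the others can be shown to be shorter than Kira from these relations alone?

10

Directly below Kira: Yosef, Quinn, Enzo, Wes.
One step further: Aiko, Juno, Mina, Xin, Leo (9 so far).
One step further: Zane (10 so far).
No other element is forced below Kira by the given relations, so the count is 10.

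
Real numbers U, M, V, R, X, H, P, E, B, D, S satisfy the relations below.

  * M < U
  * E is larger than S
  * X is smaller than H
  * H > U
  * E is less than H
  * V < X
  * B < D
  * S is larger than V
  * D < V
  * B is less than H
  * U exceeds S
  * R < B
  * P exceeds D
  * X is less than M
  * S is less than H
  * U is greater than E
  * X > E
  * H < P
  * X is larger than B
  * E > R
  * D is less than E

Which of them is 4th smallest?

Chaining the given pairs: R < B < D < V < S < E < X < M < U < H < P.
Counting 4 from the smallest end gives V.

V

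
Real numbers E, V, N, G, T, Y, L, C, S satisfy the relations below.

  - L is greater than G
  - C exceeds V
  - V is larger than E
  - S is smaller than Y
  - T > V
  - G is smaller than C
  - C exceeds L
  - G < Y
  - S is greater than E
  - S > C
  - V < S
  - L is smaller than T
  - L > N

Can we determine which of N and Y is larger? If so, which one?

Y

N < L and L < C give N < C.
Then C < S extends the chain to S.
With S < Y: N < L < C < S < Y.
So Y is larger.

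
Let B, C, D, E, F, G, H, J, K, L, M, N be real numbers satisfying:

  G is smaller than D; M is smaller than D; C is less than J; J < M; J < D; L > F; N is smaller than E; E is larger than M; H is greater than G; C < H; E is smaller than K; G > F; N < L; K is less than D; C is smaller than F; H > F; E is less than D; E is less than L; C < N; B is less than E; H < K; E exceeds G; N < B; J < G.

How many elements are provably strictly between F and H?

1

Chaining upward from F reaches: G, E, K, L, D.
Chaining downward from H reaches: C, J, G.
Strictly between F and H are those in both lists: G — 1 element.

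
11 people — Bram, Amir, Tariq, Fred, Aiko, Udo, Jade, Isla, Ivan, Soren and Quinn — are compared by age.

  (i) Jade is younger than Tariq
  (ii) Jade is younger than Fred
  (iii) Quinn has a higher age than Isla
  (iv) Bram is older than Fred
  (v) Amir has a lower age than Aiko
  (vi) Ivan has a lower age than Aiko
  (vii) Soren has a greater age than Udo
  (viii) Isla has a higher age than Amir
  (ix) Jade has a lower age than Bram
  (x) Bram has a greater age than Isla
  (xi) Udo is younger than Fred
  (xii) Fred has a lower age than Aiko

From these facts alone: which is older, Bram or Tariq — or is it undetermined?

Following every chain through Tariq: below Tariq we get Jade.
Bram is not reached, and no chain runs the other way from Bram to Tariq.
So the given relations leave the order of Tariq and Bram undetermined.

undetermined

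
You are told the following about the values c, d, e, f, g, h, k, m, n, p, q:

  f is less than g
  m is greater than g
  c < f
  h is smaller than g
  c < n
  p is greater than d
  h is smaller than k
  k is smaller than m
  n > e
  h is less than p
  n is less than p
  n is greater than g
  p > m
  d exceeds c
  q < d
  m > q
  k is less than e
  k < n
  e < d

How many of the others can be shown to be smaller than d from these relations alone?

Directly below d: c, q, e.
One step further: k (4 so far).
One step further: h (5 so far).
Nothing else is reachable below d; 5 in all.

5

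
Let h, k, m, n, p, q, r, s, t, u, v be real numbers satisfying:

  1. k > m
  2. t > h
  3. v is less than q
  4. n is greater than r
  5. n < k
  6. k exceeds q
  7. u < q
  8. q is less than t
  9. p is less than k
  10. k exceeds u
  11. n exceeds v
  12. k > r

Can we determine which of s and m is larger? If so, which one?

undetermined

Following every chain through m: above m we get k.
s is not reached, and no chain runs the other way from s to m.
So the given relations leave the order of m and s undetermined.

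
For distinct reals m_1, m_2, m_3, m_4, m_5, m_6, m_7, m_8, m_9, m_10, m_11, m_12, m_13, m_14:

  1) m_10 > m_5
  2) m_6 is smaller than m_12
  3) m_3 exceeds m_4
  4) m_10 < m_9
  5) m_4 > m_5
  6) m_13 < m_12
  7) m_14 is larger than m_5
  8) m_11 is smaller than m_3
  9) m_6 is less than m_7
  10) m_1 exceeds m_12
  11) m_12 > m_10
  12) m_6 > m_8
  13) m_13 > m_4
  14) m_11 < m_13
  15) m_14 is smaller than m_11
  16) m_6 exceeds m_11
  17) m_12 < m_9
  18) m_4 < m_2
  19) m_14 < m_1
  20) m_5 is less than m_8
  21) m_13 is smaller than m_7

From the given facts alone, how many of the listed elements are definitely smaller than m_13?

4

Directly below m_13: m_11, m_4.
One step further: m_5, m_14 (4 so far).
Nothing else is reachable below m_13; 4 in all.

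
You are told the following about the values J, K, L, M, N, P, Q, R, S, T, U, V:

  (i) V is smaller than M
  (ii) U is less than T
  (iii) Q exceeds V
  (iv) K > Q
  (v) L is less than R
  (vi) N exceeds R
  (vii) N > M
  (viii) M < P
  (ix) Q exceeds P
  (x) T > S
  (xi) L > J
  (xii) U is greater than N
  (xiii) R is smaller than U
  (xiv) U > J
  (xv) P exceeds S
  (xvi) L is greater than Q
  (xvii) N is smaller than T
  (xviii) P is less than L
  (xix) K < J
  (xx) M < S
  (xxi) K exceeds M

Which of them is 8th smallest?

L

Piecing the relations together gives one ordering: V < M < S < P < Q < K < J < L < R < N < U < T.
Counting 8 from the smallest end gives L.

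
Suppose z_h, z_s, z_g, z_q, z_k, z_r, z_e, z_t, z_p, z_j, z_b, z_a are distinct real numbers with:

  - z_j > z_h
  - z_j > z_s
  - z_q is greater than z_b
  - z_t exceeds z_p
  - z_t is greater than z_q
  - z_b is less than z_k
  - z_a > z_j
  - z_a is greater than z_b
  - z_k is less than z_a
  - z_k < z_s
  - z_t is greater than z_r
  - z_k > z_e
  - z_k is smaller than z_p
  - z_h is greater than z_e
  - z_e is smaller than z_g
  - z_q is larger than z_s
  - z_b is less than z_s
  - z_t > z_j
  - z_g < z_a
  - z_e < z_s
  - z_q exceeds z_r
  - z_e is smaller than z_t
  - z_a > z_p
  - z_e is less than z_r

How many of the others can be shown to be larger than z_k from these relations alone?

6

Directly above z_k: z_s, z_p, z_a.
One step further: z_j, z_q, z_t (6 so far).
Nothing else is reachable above z_k; 6 in all.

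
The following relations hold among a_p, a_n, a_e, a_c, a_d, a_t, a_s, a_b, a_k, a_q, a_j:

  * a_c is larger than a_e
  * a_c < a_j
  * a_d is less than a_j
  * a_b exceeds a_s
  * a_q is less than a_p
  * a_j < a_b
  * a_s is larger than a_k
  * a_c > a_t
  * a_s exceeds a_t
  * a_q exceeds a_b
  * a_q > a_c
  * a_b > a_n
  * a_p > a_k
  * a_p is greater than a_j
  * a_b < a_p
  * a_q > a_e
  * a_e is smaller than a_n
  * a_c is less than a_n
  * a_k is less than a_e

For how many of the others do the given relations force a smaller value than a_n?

Directly below a_n: a_e, a_c.
One step further: a_k, a_t (4 so far).
Nothing else is reachable below a_n; 4 in all.

4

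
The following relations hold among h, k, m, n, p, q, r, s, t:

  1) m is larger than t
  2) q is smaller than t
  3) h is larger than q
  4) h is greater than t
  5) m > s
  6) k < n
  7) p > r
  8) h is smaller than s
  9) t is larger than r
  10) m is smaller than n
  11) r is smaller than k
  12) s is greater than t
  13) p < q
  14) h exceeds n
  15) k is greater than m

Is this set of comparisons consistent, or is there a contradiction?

We have s < m stated directly, yet also m < k < n < h < s by chaining the others — so m < s. Contradiction.

inconsistent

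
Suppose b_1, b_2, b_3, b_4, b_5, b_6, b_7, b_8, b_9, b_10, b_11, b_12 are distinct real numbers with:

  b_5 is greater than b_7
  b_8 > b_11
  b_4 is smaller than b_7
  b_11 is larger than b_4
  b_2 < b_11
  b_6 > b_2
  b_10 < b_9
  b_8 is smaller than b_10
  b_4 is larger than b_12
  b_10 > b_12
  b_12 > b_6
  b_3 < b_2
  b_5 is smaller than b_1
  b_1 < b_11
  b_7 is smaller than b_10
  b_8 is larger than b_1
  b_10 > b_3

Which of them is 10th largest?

Chaining the given pairs: b_3 < b_2 < b_6 < b_12 < b_4 < b_7 < b_5 < b_1 < b_11 < b_8 < b_10 < b_9.
Counting 10 from the largest end gives b_6.

b_6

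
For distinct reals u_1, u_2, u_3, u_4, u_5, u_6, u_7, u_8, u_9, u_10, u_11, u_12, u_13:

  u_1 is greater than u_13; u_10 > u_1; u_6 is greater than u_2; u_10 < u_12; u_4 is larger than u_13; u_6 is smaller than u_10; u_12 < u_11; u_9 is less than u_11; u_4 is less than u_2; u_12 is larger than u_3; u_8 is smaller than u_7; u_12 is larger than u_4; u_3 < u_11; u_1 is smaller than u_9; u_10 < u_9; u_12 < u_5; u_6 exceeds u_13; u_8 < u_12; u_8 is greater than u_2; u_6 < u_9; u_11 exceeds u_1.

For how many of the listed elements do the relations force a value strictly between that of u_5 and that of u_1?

2

The relations place u_1 below u_5. An element lies strictly between them when it is forced above u_1 and also forced below u_5.
Above u_1: {u_10, u_12, u_9, u_11}. Below u_5: {u_13, u_4, u_3, u_2, u_8, u_6, u_10, u_12}.
Intersection: {u_10, u_12} — 2.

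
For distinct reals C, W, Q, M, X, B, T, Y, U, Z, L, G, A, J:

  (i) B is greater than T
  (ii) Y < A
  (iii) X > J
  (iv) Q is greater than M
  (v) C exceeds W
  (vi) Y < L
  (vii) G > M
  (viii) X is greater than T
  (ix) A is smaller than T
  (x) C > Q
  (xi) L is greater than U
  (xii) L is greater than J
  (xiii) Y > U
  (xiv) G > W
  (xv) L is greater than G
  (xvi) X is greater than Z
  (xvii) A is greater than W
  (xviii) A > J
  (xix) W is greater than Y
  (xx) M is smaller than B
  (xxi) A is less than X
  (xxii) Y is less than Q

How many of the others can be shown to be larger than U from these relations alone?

Directly above U: Y, L.
One step further: W, Q, A (5 so far).
One step further: T, G, C, X (9 so far).
One step further: B (10 so far).
No other element is forced above U by the given relations, so the count is 10.

10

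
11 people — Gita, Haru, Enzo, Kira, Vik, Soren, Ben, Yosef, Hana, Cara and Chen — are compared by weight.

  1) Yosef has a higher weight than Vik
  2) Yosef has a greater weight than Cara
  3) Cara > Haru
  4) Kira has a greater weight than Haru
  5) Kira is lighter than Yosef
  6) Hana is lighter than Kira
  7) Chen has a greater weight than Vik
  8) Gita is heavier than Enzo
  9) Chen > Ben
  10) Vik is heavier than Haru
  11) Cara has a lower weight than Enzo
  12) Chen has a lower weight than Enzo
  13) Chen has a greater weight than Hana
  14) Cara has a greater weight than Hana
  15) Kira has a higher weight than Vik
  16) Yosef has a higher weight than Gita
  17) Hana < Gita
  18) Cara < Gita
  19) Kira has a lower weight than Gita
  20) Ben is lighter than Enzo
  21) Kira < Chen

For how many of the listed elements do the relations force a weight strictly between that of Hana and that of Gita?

4

The relations place Hana below Gita. An element lies strictly between them when it is forced above Hana and also forced below Gita.
Above Hana: {Kira, Cara, Chen, Enzo, Yosef}. Below Gita: {Haru, Vik, Kira, Ben, Cara, Chen, Enzo}.
Intersection: {Kira, Cara, Chen, Enzo} — 4.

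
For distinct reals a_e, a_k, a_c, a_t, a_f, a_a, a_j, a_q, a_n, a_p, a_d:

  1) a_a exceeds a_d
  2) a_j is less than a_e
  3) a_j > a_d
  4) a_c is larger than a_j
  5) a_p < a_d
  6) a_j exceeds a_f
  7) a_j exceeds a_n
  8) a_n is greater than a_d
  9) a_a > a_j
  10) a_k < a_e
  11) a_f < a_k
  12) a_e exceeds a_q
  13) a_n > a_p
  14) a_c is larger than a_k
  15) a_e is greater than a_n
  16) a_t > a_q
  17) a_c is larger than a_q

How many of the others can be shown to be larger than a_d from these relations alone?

The elements the relations force above a_d are a_n, a_j, a_e, a_a, a_c — no chain reaches any other.
That is 5.

5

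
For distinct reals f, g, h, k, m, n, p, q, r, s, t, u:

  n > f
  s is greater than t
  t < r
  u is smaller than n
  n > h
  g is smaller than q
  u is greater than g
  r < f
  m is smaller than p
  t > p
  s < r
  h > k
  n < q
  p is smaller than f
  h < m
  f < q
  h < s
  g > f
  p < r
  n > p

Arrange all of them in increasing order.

k < h < m < p < t < s < r < f < g < u < n < q

Each adjacent pair is fixed by a given relation: k < h; h < m; m < p; p < t; t < s; s < r; r < f; f < g; g < u; u < n; n < q. Chaining them end to end gives the full order.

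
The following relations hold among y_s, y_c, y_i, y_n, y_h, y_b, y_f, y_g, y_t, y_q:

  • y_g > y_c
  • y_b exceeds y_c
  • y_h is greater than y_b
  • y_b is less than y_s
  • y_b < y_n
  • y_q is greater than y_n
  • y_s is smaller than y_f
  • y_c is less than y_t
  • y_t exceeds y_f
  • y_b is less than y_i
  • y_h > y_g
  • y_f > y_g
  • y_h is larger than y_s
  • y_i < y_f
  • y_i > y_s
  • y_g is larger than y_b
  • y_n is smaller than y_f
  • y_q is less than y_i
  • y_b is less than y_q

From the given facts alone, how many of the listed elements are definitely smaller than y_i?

Directly below y_i: y_b, y_s, y_q.
One step further: y_c, y_n (5 so far).
No other element is forced below y_i by the given relations, so the count is 5.

5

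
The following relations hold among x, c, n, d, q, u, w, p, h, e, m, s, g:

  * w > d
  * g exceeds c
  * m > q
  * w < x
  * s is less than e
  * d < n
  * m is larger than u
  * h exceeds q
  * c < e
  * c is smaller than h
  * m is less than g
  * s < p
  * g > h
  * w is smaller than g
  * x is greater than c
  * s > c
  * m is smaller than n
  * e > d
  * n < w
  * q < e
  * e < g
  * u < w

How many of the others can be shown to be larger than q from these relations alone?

Directly above q: m, h, e.
One step further: n, g (5 so far).
One step further: w (6 so far).
One step further: x (7 so far).
No other element is forced above q by the given relations, so the count is 7.

7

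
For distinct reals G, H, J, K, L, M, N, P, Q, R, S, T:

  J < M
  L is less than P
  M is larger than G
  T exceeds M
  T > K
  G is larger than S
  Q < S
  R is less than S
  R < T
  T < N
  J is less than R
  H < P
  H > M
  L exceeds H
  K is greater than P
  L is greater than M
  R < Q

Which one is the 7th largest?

Piecing the relations together gives one ordering: J < R < Q < S < G < M < H < L < P < K < T < N.
Counting 7 from the largest end gives M.

M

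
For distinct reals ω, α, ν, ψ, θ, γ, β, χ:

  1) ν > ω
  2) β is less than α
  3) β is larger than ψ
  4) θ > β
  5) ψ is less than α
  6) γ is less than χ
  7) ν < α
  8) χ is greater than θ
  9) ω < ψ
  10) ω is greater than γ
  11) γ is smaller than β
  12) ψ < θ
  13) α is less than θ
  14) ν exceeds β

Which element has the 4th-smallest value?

Piecing the relations together gives one ordering: γ < ω < ψ < β < ν < α < θ < χ.
The 4th smallest is β.

β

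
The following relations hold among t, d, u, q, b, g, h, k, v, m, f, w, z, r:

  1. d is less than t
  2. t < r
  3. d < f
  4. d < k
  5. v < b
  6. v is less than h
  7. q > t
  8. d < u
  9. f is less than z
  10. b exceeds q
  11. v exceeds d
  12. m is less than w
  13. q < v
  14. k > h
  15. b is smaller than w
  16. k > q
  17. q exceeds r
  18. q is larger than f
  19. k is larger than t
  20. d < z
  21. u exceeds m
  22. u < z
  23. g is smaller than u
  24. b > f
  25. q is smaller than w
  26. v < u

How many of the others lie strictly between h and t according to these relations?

3

Chaining upward from t reaches: r, q, v, b, w, k, u, z.
Chaining downward from h reaches: d, f, r, q, v.
Strictly between t and h are those in both lists: r, q, v — 3 elements.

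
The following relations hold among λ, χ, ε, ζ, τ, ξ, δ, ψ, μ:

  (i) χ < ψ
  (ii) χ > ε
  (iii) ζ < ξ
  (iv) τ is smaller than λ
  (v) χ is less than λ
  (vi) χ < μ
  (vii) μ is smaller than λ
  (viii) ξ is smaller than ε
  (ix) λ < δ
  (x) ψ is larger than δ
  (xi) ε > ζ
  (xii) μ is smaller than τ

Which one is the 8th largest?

ξ

Chaining the given pairs: ζ < ξ < ε < χ < μ < τ < λ < δ < ψ.
The 8th largest is ξ.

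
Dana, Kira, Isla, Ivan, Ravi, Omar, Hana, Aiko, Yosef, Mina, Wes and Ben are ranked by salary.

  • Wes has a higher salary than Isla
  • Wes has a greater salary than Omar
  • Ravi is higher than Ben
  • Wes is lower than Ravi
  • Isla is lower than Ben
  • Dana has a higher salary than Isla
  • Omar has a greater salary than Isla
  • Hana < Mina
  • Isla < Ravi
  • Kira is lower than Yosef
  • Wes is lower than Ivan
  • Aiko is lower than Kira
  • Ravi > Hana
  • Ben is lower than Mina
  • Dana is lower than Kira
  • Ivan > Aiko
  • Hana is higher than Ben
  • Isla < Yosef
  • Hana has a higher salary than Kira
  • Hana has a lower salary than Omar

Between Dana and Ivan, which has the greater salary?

Ivan

Chaining the given relations: Dana < Kira < Hana < Omar < Wes < Ivan.
So Dana < Ivan; Ivan is the higher of the two.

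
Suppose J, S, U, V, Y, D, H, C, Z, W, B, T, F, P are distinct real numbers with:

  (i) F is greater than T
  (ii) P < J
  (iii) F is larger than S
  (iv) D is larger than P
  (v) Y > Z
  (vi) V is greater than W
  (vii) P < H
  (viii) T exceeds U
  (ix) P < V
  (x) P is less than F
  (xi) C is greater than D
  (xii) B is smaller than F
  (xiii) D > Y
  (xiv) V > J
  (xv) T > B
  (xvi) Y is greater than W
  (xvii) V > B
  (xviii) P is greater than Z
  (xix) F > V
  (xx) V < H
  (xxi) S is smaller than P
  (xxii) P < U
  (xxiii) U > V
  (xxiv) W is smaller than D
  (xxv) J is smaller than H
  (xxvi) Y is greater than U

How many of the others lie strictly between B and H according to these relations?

The relations place B below H. An element lies strictly between them when it is forced above B and also forced below H.
Above B: {V, U, Y, D, C, T, F}. Below H: {W, S, Z, P, J, V}.
Intersection: {V} — 1.

1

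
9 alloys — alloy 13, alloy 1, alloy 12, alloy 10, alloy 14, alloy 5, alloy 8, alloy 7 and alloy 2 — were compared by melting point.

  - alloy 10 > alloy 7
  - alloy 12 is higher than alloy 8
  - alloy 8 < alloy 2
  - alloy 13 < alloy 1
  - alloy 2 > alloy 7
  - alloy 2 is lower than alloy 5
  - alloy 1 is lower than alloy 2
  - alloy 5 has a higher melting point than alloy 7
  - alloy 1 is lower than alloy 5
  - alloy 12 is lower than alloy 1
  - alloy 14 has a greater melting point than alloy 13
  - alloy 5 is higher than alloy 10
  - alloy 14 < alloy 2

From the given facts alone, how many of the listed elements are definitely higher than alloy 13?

From alloy 13 the given relations immediately reach alloy 1, alloy 14.
From those, alloy 2, alloy 5 — 4 in total.
No other element is forced above alloy 13 by the given relations, so the count is 4.

4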